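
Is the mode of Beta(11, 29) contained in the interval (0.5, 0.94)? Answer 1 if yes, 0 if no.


Mode = (a-1)/(a+b-2) = 10/38 = 0.2632
Interval: (0.5, 0.94)
Contains mode? 0

0


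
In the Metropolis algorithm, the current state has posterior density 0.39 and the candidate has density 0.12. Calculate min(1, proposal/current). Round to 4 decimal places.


Ratio = 0.12/0.39 = 0.3077
Acceptance probability = min(1, 0.3077)
= 0.3077

0.3077


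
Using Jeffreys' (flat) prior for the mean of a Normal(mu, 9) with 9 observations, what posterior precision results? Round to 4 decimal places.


Flat prior means prior precision is 0.
Posterior precision = n / sigma^2 = 9/9 = 1.0

1.0


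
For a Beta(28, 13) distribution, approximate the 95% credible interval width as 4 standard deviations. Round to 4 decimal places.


Variance of Beta(a,b) = ab / ((a+b)^2 * (a+b+1))
= 28*13 / ((41)^2 * 42)
= 0.0052
SD = sqrt(0.0052) = 0.0718
Width = 4 * SD = 0.2872

0.2872


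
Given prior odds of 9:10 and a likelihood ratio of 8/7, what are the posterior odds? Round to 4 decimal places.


Posterior odds = prior odds * LR
Prior odds = 9/10 = 0.9
LR = 8/7 = 1.1429
Posterior odds = 0.9 * 1.1429 = 1.0286

1.0286


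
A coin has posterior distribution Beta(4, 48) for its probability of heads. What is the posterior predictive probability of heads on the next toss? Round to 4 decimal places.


Posterior predictive = E[theta] = alpha/(alpha+beta)
= 4/52
= 0.0769

0.0769


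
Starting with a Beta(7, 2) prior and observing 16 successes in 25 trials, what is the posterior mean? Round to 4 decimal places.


Posterior parameters: alpha = 7 + 16 = 23
beta = 2 + 9 = 11
Posterior mean = alpha / (alpha + beta) = 23 / 34
= 0.6765

0.6765


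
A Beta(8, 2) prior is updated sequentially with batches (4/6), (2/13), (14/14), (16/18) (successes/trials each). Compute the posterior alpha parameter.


Sequential conjugate updating is equivalent to a single batch update.
Total successes across all batches = 36
alpha_posterior = alpha_prior + total_successes = 8 + 36
= 44

44


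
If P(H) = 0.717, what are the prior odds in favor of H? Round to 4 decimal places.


Prior odds = P(H) / (1 - P(H))
= 0.717 / 0.283
= 2.5336

2.5336


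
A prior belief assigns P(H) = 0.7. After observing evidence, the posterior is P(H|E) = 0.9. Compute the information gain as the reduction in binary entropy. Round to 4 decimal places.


H(prior) = -0.7*log2(0.7) - 0.3*log2(0.3)
= 0.8813
H(post) = -0.9*log2(0.9) - 0.1*log2(0.1)
= 0.469
IG = 0.8813 - 0.469 = 0.4123

0.4123


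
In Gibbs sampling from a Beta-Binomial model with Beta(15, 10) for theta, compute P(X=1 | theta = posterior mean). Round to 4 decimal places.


Posterior mean = alpha/(alpha+beta) = 15/25 = 0.6
P(X=1|theta=mean) = theta = 0.6

0.6


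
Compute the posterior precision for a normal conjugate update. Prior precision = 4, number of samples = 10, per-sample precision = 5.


tau_post = tau_0 + n * tau
= 4 + 10 * 5 = 54

54


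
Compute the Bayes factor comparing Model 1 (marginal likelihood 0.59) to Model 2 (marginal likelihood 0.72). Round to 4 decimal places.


BF12 = marginal likelihood of M1 / marginal likelihood of M2
= 0.59/0.72
= 0.8194

0.8194


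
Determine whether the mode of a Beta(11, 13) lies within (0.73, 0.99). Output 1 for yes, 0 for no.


First find the mode: (a-1)/(a+b-2) = 0.4545
Is 0.4545 in (0.73, 0.99)? 0

0


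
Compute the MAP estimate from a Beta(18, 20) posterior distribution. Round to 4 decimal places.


MAP = mode of Beta distribution
= (alpha - 1)/(alpha + beta - 2)
= (18-1)/(18+20-2)
= 17/36 = 0.4722

0.4722


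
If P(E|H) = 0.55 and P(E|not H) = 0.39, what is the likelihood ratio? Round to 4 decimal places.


Likelihood ratio = P(E|H) / P(E|not H)
= 0.55 / 0.39
= 1.4103

1.4103


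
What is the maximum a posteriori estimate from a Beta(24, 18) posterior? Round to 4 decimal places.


The MAP estimate equals the mode of the distribution.
Mode of Beta(a,b) = (a-1)/(a+b-2)
= 23/40
= 0.575

0.575


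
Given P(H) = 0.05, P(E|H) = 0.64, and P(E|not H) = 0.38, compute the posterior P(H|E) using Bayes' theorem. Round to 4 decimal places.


By Bayes' theorem: P(H|E) = P(E|H)*P(H) / P(E)
P(E) = P(E|H)*P(H) + P(E|not H)*P(not H)
P(E) = 0.64*0.05 + 0.38*0.95 = 0.393
P(H|E) = 0.64*0.05 / 0.393 = 0.0814

0.0814


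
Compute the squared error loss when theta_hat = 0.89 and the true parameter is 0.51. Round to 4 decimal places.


L = (theta_hat - theta_true)^2
= (0.89 - 0.51)^2
= 0.38^2 = 0.1444

0.1444


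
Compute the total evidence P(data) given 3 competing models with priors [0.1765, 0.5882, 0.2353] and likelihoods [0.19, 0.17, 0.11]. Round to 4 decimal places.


Marginal likelihood = sum P(model_i) * P(data|model_i)
Model 1: 0.1765 * 0.19 = 0.0335
Model 2: 0.5882 * 0.17 = 0.1
Model 3: 0.2353 * 0.11 = 0.0259
Total = 0.1594

0.1594


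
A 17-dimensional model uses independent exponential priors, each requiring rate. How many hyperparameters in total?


Per parameter: 1 (rate).
Total = 17 * 1 = 17

17


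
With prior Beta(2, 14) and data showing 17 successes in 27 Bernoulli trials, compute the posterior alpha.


Conjugate update: alpha_posterior = alpha_prior + k
= 2 + 17 = 19

19


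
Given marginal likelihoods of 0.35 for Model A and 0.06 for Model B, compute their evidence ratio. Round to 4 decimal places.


Ratio = ML(A) / ML(B) = 0.35/0.06
= 5.8333

5.8333


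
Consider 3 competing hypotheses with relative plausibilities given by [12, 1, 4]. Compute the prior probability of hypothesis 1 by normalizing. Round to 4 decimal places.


Sum of weights = 12 + 1 + 4 = 17
Normalized prior for H1 = 12 / 17
= 0.7059

0.7059


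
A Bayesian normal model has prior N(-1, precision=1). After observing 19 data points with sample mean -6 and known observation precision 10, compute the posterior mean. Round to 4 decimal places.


Posterior mean = (prior_precision * prior_mean + n * data_precision * data_mean) / (prior_precision + n * data_precision)
Numerator = 1*-1 + 19*10*-6 = -1141
Denominator = 1 + 19*10 = 191
Posterior mean = -5.9738

-5.9738


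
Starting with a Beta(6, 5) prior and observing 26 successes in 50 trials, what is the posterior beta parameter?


Posterior beta = prior beta + failures
Failures = 50 - 26 = 24
beta_post = 5 + 24 = 29

29


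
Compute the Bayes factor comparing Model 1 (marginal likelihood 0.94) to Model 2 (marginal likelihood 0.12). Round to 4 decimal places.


BF12 = marginal likelihood of M1 / marginal likelihood of M2
= 0.94/0.12
= 7.8333

7.8333


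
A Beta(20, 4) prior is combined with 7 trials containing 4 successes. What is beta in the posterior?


In conjugate updating:
beta_posterior = beta_prior + (n - k)
= 4 + (7 - 4)
= 4 + 3 = 7

7


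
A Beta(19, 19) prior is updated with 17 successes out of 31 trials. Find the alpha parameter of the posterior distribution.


In the Beta-Binomial conjugate update:
alpha_post = alpha_prior + successes
= 19 + 17
= 36

36


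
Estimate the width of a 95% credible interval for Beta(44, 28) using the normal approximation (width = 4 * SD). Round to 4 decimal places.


For Beta(a,b): Var = ab/((a+b)^2(a+b+1))
Var = 0.0033, SD = 0.0571
Approximate 95% CI width = 4 * 0.0571 = 0.2282

0.2282


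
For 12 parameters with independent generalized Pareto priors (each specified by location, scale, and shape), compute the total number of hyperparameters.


A generalized Pareto prior has 3 hyperparameters per parameter.
Total = 12 * 3 = 36

36


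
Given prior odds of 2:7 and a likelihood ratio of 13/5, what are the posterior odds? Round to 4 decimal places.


Posterior odds = prior odds * LR
Prior odds = 2/7 = 0.2857
LR = 13/5 = 2.6
Posterior odds = 0.2857 * 2.6 = 0.7429

0.7429


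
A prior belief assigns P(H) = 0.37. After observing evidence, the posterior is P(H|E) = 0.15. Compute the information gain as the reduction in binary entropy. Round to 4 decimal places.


H(prior) = -0.37*log2(0.37) - 0.63*log2(0.63)
= 0.9507
H(post) = -0.15*log2(0.15) - 0.85*log2(0.85)
= 0.6098
IG = 0.9507 - 0.6098 = 0.3408

0.3408


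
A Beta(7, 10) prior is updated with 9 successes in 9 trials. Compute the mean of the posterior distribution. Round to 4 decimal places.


After update: Beta(16, 10)
Mean = 16 / (16 + 10) = 16 / 26
= 0.6154

0.6154


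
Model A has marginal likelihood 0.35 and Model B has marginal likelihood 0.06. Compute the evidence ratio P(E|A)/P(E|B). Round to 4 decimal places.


Evidence ratio = P(E|A) / P(E|B)
= 0.35 / 0.06
= 5.8333

5.8333


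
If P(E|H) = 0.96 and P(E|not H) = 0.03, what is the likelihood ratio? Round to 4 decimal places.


Likelihood ratio = P(E|H) / P(E|not H)
= 0.96 / 0.03
= 32.0

32.0


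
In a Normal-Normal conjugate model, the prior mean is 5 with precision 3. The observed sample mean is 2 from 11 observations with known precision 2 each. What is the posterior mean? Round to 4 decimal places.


Posterior precision = tau0 + n*tau = 3 + 11*2 = 25
Posterior mean = (tau0*mu0 + n*tau*xbar) / posterior_precision
= (3*5 + 11*2*2) / 25
= 59 / 25 = 2.36

2.36


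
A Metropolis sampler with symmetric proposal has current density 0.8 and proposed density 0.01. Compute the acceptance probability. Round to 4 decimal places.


For symmetric proposals, acceptance = min(1, pi(x*)/pi(x))
= min(1, 0.01/0.8)
= min(1, 0.0125) = 0.0125

0.0125


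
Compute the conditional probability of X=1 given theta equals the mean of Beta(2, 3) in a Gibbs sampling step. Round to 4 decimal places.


Mean of Beta(2, 3) = 0.4
P(X=1 | theta=0.4) = 0.4

0.4


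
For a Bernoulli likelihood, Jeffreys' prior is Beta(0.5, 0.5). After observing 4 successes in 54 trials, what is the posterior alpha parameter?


Jeffreys' prior for Bernoulli is Beta(0.5, 0.5).
Posterior is Beta(0.5 + k, 0.5 + n - k).
Posterior alpha = 0.5 + k = 0.5 + 4 = 4.5

4.5


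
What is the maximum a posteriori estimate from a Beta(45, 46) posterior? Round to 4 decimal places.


The MAP estimate equals the mode of the distribution.
Mode of Beta(a,b) = (a-1)/(a+b-2)
= 44/89
= 0.4944

0.4944


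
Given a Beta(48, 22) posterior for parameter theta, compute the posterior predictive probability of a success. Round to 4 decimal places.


For a Beta-Bernoulli model, the predictive probability is the mean:
P(success) = 48/(48+22) = 48/70 = 0.6857

0.6857


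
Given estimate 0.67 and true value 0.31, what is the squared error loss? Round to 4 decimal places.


Squared error = (estimate - true)^2
Difference = 0.36
Loss = 0.36^2 = 0.1296

0.1296


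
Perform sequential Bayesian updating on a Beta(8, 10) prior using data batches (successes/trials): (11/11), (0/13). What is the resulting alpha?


Accumulate successes: 11
Posterior alpha = prior alpha + sum of successes
= 8 + 11 = 19

19


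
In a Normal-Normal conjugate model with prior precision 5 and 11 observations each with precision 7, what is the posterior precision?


Posterior precision = prior precision + n * observation precision
= 5 + 11 * 7
= 5 + 77 = 82

82


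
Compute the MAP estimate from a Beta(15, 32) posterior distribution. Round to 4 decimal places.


MAP = mode of Beta distribution
= (alpha - 1)/(alpha + beta - 2)
= (15-1)/(15+32-2)
= 14/45 = 0.3111

0.3111


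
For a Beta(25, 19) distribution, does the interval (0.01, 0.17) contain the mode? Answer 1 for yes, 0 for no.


Mode of Beta(a,b) = (a-1)/(a+b-2)
= (25-1)/(25+19-2) = 0.5714
Check: 0.01 <= 0.5714 <= 0.17?
Result: 0

0


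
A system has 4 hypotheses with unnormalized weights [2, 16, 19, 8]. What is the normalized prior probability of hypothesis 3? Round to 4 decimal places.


The normalized prior is the weight divided by the total.
Total weight = 45
P(H3) = 19 / 45 = 0.4222

0.4222


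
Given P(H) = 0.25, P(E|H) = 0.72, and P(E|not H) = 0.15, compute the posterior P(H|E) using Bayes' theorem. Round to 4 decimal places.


By Bayes' theorem: P(H|E) = P(E|H)*P(H) / P(E)
P(E) = P(E|H)*P(H) + P(E|not H)*P(not H)
P(E) = 0.72*0.25 + 0.15*0.75 = 0.2925
P(H|E) = 0.72*0.25 / 0.2925 = 0.6154

0.6154


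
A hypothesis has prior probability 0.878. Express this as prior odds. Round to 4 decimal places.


Odds = P(H) / P(not H) = 0.878 / 0.122
= 7.1967

7.1967


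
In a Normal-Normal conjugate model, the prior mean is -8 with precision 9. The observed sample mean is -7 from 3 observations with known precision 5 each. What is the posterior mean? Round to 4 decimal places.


Posterior precision = tau0 + n*tau = 9 + 3*5 = 24
Posterior mean = (tau0*mu0 + n*tau*xbar) / posterior_precision
= (9*-8 + 3*5*-7) / 24
= -177 / 24 = -7.375

-7.375


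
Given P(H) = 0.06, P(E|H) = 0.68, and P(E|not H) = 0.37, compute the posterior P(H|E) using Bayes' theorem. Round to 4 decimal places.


By Bayes' theorem: P(H|E) = P(E|H)*P(H) / P(E)
P(E) = P(E|H)*P(H) + P(E|not H)*P(not H)
P(E) = 0.68*0.06 + 0.37*0.94 = 0.3886
P(H|E) = 0.68*0.06 / 0.3886 = 0.105

0.105


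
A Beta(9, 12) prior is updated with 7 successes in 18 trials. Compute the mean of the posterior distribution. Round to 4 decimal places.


After update: Beta(16, 23)
Mean = 16 / (16 + 23) = 16 / 39
= 0.4103

0.4103


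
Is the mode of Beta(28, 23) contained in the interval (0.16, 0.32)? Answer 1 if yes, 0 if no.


Mode = (a-1)/(a+b-2) = 27/49 = 0.551
Interval: (0.16, 0.32)
Contains mode? 0

0


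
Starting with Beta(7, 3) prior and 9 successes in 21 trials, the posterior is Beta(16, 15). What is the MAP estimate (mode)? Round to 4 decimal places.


The mode of Beta(a, b) when a > 1 and b > 1 is (a-1)/(a+b-2)
= (16 - 1) / (16 + 15 - 2)
= 15 / 29
= 0.5172

0.5172


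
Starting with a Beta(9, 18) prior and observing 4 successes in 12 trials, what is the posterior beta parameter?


Posterior beta = prior beta + failures
Failures = 12 - 4 = 8
beta_post = 18 + 8 = 26

26


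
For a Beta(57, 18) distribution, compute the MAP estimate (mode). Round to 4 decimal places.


MAP = mode = (a-1)/(a+b-2)
= (57-1)/(57+18-2)
= 56/73 = 0.7671

0.7671


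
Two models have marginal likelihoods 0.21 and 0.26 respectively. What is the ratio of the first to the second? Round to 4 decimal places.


Evidence ratio = 0.21 / 0.26
= 0.8077

0.8077


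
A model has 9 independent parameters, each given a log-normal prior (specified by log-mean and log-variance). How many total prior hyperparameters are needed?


Each log-normal prior needs 2 hyperparameters (log-mean and log-variance).
Total = 2 * 9 = 18

18


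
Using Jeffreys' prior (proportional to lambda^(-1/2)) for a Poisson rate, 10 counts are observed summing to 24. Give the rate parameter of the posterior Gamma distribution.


Conjugate update: Gamma(prior_shape + S, prior_rate + n).
Prior shape = 0.5, prior rate = 0.
Posterior rate = 0 + n = 10

10.0


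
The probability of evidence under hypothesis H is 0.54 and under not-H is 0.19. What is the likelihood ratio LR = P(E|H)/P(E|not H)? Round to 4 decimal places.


LR = 0.54 / 0.19
= 2.8421

2.8421


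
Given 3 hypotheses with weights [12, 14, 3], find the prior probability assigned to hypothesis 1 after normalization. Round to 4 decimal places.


To normalize, divide each weight by the sum of all weights.
Sum = 29
Prior(H1) = 12/29 = 0.4138

0.4138


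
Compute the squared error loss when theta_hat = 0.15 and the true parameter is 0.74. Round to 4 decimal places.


L = (theta_hat - theta_true)^2
= (0.15 - 0.74)^2
= -0.59^2 = 0.3481

0.3481


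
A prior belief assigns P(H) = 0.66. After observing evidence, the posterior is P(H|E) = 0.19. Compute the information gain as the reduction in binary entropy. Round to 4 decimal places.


H(prior) = -0.66*log2(0.66) - 0.34*log2(0.34)
= 0.9248
H(post) = -0.19*log2(0.19) - 0.81*log2(0.81)
= 0.7015
IG = 0.9248 - 0.7015 = 0.2233

0.2233


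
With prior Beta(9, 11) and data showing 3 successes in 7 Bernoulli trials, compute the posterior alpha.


Conjugate update: alpha_posterior = alpha_prior + k
= 9 + 3 = 12

12


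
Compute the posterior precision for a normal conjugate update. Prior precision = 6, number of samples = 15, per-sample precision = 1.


tau_post = tau_0 + n * tau
= 6 + 15 * 1 = 21

21


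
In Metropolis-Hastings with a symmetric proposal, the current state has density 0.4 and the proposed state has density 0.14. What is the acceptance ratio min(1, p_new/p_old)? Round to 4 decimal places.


Ratio = p_new / p_old = 0.14 / 0.4 = 0.35
Acceptance = min(1, 0.35) = 0.35

0.35


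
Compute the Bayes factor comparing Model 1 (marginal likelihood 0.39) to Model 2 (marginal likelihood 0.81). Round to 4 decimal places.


BF12 = marginal likelihood of M1 / marginal likelihood of M2
= 0.39/0.81
= 0.4815

0.4815


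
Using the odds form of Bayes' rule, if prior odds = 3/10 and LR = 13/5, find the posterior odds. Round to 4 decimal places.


Bayes' rule in odds form: posterior odds = prior odds * LR
= (3 * 13) / (10 * 5)
= 39/50 = 0.78

0.78


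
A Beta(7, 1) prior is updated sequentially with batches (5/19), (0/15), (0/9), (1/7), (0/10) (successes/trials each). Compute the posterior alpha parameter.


Sequential conjugate updating is equivalent to a single batch update.
Total successes across all batches = 6
alpha_posterior = alpha_prior + total_successes = 7 + 6
= 13

13


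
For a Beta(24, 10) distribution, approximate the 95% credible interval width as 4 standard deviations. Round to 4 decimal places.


Variance of Beta(a,b) = ab / ((a+b)^2 * (a+b+1))
= 24*10 / ((34)^2 * 35)
= 0.0059
SD = sqrt(0.0059) = 0.077
Width = 4 * SD = 0.3081

0.3081


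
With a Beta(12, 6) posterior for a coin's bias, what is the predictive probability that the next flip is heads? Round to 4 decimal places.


The predictive probability equals the posterior mean.
P(next = heads) = alpha / (alpha + beta)
= 12 / 18 = 0.6667

0.6667


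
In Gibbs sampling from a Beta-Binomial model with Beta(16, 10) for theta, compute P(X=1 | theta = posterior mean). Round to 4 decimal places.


Posterior mean = alpha/(alpha+beta) = 16/26 = 0.6154
P(X=1|theta=mean) = theta = 0.6154

0.6154


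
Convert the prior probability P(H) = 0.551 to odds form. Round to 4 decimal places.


P(not H) = 1 - 0.551 = 0.449
Odds = 0.551 / 0.449 = 1.2272

1.2272


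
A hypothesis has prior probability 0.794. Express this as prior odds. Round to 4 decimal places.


Odds = P(H) / P(not H) = 0.794 / 0.206
= 3.8544

3.8544


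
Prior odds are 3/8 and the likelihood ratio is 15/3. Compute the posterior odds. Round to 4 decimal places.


Posterior odds = prior odds * likelihood ratio
= (3/8) * (15/3)
= 45 / 24
= 1.875

1.875


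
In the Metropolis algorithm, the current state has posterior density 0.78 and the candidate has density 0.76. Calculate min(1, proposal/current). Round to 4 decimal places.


Ratio = 0.76/0.78 = 0.9744
Acceptance probability = min(1, 0.9744)
= 0.9744

0.9744


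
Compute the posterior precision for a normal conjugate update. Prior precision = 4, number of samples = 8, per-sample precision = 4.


tau_post = tau_0 + n * tau
= 4 + 8 * 4 = 36

36


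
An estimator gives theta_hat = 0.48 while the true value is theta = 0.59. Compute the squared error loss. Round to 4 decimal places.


The squared error loss is (theta_hat - theta)^2
= (0.48 - 0.59)^2
= (-0.11)^2 = 0.0121

0.0121


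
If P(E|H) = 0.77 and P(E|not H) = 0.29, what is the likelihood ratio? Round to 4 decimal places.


Likelihood ratio = P(E|H) / P(E|not H)
= 0.77 / 0.29
= 2.6552

2.6552


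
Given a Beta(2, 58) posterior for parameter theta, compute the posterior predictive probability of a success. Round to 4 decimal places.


For a Beta-Bernoulli model, the predictive probability is the mean:
P(success) = 2/(2+58) = 2/60 = 0.0333

0.0333


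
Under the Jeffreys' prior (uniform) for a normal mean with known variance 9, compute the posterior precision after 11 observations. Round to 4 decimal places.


Prior precision = 0 (flat prior).
Post. prec. = 0 + n/var = 11/9 = 1.2222

1.2222


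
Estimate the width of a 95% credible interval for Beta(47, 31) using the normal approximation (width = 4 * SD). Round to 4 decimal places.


For Beta(a,b): Var = ab/((a+b)^2(a+b+1))
Var = 0.003, SD = 0.0551
Approximate 95% CI width = 4 * 0.0551 = 0.2202

0.2202


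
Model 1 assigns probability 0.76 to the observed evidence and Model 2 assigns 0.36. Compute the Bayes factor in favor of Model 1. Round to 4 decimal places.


BF = P(data|M1) / P(data|M2)
= 0.76 / 0.36 = 2.1111

2.1111


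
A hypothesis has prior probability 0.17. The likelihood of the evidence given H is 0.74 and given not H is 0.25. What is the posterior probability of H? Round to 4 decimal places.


Using Bayes' theorem:
P(E) = 0.17 * 0.74 + 0.83 * 0.25
P(E) = 0.3333
P(H|E) = (0.17 * 0.74) / 0.3333 = 0.3774

0.3774


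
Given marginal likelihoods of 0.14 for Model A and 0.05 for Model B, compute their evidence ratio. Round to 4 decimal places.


Ratio = ML(A) / ML(B) = 0.14/0.05
= 2.8

2.8


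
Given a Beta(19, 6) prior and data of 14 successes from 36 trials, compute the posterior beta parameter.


Number of failures = 36 - 14 = 22
Posterior beta = 6 + 22 = 28

28


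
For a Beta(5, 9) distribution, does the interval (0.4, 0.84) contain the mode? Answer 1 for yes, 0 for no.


Mode of Beta(a,b) = (a-1)/(a+b-2)
= (5-1)/(5+9-2) = 0.3333
Check: 0.4 <= 0.3333 <= 0.84?
Result: 0

0


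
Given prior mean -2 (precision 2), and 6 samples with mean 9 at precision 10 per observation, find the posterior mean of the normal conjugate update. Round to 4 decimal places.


The posterior mean is a precision-weighted average of prior and data.
Post. prec. = 2 + 60 = 62
Post. mean = (-4 + 540)/62 = 536/62 = 8.6452

8.6452


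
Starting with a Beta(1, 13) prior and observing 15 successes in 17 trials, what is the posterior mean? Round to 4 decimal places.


Posterior parameters: alpha = 1 + 15 = 16
beta = 13 + 2 = 15
Posterior mean = alpha / (alpha + beta) = 16 / 31
= 0.5161

0.5161


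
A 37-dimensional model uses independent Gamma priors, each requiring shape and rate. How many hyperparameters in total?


Per parameter: 2 (shape and rate).
Total = 37 * 2 = 74

74


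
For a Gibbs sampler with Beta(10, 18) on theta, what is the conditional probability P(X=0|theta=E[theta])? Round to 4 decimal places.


E[theta] = 10/(10+18) = 0.3571
P(X=0|theta) = 1 - theta = 0.6429

0.6429


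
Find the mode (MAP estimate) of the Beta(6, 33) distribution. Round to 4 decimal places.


For Beta(a,b) with a,b > 1:
Mode = (a-1)/(a+b-2) = (6-1)/(39-2)
= 5/37 = 0.1351

0.1351


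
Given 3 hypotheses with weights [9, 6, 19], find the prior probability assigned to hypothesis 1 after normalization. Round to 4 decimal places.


To normalize, divide each weight by the sum of all weights.
Sum = 34
Prior(H1) = 9/34 = 0.2647

0.2647


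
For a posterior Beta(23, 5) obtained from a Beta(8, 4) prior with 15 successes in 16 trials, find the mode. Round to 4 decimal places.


Mode = (alpha - 1) / (alpha + beta - 2)
= 22 / 26
= 0.8462

0.8462


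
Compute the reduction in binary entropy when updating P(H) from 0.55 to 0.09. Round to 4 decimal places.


H_before = -p*log2(p) - (1-p)*log2(1-p) for p=0.55: 0.9928
H_after for p=0.09: 0.4365
Reduction = 0.9928 - 0.4365 = 0.5563

0.5563


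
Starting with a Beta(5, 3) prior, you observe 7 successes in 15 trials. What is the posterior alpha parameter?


For a Beta-Binomial conjugate model:
Posterior alpha = prior alpha + number of successes
= 5 + 7 = 12

12


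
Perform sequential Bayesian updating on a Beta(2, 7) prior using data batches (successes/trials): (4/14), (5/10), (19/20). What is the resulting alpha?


Accumulate successes: 28
Posterior alpha = prior alpha + sum of successes
= 2 + 28 = 30

30


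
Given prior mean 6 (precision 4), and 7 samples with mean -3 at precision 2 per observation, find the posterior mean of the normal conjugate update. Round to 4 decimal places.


The posterior mean is a precision-weighted average of prior and data.
Post. prec. = 4 + 14 = 18
Post. mean = (24 + -42)/18 = -18/18 = -1.0

-1.0


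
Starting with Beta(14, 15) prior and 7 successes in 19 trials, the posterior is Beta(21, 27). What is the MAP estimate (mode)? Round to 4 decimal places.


The mode of Beta(a, b) when a > 1 and b > 1 is (a-1)/(a+b-2)
= (21 - 1) / (21 + 27 - 2)
= 20 / 46
= 0.4348

0.4348


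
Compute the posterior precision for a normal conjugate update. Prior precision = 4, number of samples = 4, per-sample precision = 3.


tau_post = tau_0 + n * tau
= 4 + 4 * 3 = 16

16


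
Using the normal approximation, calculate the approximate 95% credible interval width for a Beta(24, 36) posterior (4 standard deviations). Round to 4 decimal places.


Var(Beta) = 24*36/(60^2 * 61) = 0.0039
SD = 0.0627
Width ~ 4*SD = 0.2509

0.2509


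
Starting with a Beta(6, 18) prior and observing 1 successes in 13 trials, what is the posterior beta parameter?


Posterior beta = prior beta + failures
Failures = 13 - 1 = 12
beta_post = 18 + 12 = 30

30


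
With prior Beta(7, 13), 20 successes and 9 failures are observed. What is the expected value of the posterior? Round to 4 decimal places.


Posterior = Beta(27, 22)
E[theta] = alpha/(alpha+beta)
= 27/49 = 0.551

0.551


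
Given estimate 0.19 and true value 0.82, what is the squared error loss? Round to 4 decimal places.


Squared error = (estimate - true)^2
Difference = -0.63
Loss = -0.63^2 = 0.3969

0.3969


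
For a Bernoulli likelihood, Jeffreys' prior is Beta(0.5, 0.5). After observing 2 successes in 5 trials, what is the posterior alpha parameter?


Jeffreys' prior for Bernoulli is Beta(0.5, 0.5).
Posterior is Beta(0.5 + k, 0.5 + n - k).
Posterior alpha = 0.5 + k = 0.5 + 2 = 2.5

2.5


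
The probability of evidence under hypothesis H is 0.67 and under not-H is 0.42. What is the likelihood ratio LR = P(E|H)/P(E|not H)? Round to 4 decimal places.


LR = 0.67 / 0.42
= 1.5952

1.5952


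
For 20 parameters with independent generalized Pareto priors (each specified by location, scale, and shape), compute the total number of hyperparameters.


A generalized Pareto prior has 3 hyperparameters per parameter.
Total = 20 * 3 = 60

60


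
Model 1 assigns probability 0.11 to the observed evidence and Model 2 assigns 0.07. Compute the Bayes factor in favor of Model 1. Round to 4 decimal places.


BF = P(data|M1) / P(data|M2)
= 0.11 / 0.07 = 1.5714

1.5714


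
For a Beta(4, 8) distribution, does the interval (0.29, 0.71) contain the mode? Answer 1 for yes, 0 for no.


Mode of Beta(a,b) = (a-1)/(a+b-2)
= (4-1)/(4+8-2) = 0.3
Check: 0.29 <= 0.3 <= 0.71?
Result: 1

1


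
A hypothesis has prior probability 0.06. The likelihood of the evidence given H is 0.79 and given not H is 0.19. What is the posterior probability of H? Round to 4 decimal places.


Using Bayes' theorem:
P(E) = 0.06 * 0.79 + 0.94 * 0.19
P(E) = 0.226
P(H|E) = (0.06 * 0.79) / 0.226 = 0.2097

0.2097


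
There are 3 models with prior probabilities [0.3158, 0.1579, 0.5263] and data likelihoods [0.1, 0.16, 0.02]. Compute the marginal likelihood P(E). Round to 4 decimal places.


P(E) = sum over models of P(M_i) * P(E|M_i)
= 0.3158*0.1 + 0.1579*0.16 + 0.5263*0.02
= 0.0674

0.0674


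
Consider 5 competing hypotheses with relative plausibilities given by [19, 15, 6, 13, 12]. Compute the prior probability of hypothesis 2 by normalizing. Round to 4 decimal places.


Sum of weights = 19 + 15 + 6 + 13 + 12 = 65
Normalized prior for H2 = 15 / 65
= 0.2308

0.2308


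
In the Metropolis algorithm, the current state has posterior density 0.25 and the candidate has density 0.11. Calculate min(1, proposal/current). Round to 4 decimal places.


Ratio = 0.11/0.25 = 0.44
Acceptance probability = min(1, 0.44)
= 0.44

0.44


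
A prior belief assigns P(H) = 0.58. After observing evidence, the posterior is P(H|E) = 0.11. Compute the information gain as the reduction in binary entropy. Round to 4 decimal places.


H(prior) = -0.58*log2(0.58) - 0.42*log2(0.42)
= 0.9815
H(post) = -0.11*log2(0.11) - 0.89*log2(0.89)
= 0.4999
IG = 0.9815 - 0.4999 = 0.4815

0.4815


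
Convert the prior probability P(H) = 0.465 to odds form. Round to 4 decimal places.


P(not H) = 1 - 0.465 = 0.535
Odds = 0.465 / 0.535 = 0.8692

0.8692


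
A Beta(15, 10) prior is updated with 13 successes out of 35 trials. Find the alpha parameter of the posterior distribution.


In the Beta-Binomial conjugate update:
alpha_post = alpha_prior + successes
= 15 + 13
= 28

28


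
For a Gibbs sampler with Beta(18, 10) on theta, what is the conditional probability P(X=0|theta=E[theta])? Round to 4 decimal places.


E[theta] = 18/(18+10) = 0.6429
P(X=0|theta) = 1 - theta = 0.3571

0.3571


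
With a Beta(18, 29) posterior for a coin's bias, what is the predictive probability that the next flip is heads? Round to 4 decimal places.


The predictive probability equals the posterior mean.
P(next = heads) = alpha / (alpha + beta)
= 18 / 47 = 0.383

0.383


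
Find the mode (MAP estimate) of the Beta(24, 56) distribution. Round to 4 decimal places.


For Beta(a,b) with a,b > 1:
Mode = (a-1)/(a+b-2) = (24-1)/(80-2)
= 23/78 = 0.2949

0.2949


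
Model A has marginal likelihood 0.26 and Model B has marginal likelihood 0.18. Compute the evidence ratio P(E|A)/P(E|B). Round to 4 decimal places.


Evidence ratio = P(E|A) / P(E|B)
= 0.26 / 0.18
= 1.4444

1.4444


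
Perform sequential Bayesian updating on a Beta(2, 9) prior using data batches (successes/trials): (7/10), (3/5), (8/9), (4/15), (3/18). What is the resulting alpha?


Accumulate successes: 25
Posterior alpha = prior alpha + sum of successes
= 2 + 25 = 27

27


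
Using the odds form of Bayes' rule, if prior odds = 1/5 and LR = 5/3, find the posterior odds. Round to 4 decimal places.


Bayes' rule in odds form: posterior odds = prior odds * LR
= (1 * 5) / (5 * 3)
= 5/15 = 0.3333

0.3333


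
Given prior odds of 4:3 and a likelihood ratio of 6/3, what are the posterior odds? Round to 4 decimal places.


Posterior odds = prior odds * LR
Prior odds = 4/3 = 1.3333
LR = 6/3 = 2.0
Posterior odds = 1.3333 * 2.0 = 2.6667

2.6667


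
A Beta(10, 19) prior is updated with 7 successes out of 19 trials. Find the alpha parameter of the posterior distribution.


In the Beta-Binomial conjugate update:
alpha_post = alpha_prior + successes
= 10 + 7
= 17

17


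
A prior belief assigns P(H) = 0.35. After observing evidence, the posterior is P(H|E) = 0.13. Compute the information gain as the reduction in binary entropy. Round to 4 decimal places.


H(prior) = -0.35*log2(0.35) - 0.65*log2(0.65)
= 0.9341
H(post) = -0.13*log2(0.13) - 0.87*log2(0.87)
= 0.5574
IG = 0.9341 - 0.5574 = 0.3766

0.3766


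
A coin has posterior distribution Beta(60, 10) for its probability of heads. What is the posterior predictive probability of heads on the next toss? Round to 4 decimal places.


Posterior predictive = E[theta] = alpha/(alpha+beta)
= 60/70
= 0.8571

0.8571


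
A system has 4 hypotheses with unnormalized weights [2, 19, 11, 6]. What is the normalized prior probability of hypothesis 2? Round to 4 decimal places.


The normalized prior is the weight divided by the total.
Total weight = 38
P(H2) = 19 / 38 = 0.5

0.5


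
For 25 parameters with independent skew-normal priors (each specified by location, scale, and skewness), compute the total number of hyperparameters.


A skew-normal prior has 3 hyperparameters per parameter.
Total = 25 * 3 = 75

75


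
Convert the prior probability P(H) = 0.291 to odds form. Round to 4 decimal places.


P(not H) = 1 - 0.291 = 0.709
Odds = 0.291 / 0.709 = 0.4104

0.4104


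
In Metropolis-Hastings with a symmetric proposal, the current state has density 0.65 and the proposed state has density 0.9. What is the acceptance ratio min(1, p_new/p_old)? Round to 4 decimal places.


Ratio = p_new / p_old = 0.9 / 0.65 = 1.3846
Acceptance = min(1, 1.3846) = 1.0

1.0


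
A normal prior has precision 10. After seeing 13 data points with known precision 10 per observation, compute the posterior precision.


In the conjugate normal model, precisions add:
tau_posterior = tau_prior + n * tau_data
= 10 + 13*10 = 140

140


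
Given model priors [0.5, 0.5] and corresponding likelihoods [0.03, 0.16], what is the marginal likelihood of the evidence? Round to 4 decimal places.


P(E) = sum_i P(M_i) P(E|M_i)
= 0.015 + 0.08
= 0.095

0.095


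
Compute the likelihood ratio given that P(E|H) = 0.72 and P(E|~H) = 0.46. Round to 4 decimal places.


LR = P(E|H) / P(E|~H)
= 0.72 / 0.46 = 1.5652

1.5652


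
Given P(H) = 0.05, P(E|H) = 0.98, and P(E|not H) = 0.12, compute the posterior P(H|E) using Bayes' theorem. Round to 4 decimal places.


By Bayes' theorem: P(H|E) = P(E|H)*P(H) / P(E)
P(E) = P(E|H)*P(H) + P(E|not H)*P(not H)
P(E) = 0.98*0.05 + 0.12*0.95 = 0.163
P(H|E) = 0.98*0.05 / 0.163 = 0.3006

0.3006


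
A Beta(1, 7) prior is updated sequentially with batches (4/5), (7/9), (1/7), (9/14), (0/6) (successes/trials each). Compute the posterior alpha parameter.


Sequential conjugate updating is equivalent to a single batch update.
Total successes across all batches = 21
alpha_posterior = alpha_prior + total_successes = 1 + 21
= 22

22


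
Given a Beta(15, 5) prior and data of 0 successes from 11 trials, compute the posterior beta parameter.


Number of failures = 11 - 0 = 11
Posterior beta = 5 + 11 = 16

16


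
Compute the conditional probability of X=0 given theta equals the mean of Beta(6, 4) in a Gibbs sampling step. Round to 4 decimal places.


Mean of Beta(6, 4) = 0.6
P(X=0 | theta=0.6) = 0.4

0.4


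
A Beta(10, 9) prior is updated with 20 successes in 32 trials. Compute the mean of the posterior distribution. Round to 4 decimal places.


After update: Beta(30, 21)
Mean = 30 / (30 + 21) = 30 / 51
= 0.5882

0.5882


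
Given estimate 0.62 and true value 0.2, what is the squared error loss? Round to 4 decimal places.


Squared error = (estimate - true)^2
Difference = 0.42
Loss = 0.42^2 = 0.1764

0.1764


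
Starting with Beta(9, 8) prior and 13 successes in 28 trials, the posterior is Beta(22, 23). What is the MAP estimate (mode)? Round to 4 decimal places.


The mode of Beta(a, b) when a > 1 and b > 1 is (a-1)/(a+b-2)
= (22 - 1) / (22 + 23 - 2)
= 21 / 43
= 0.4884

0.4884


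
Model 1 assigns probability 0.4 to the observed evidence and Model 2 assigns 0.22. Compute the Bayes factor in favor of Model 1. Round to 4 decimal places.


BF = P(data|M1) / P(data|M2)
= 0.4 / 0.22 = 1.8182

1.8182


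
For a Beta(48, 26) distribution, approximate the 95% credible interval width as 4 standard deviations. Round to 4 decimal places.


Variance of Beta(a,b) = ab / ((a+b)^2 * (a+b+1))
= 48*26 / ((74)^2 * 75)
= 0.003
SD = sqrt(0.003) = 0.0551
Width = 4 * SD = 0.2205

0.2205


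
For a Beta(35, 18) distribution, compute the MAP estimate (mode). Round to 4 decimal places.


MAP = mode = (a-1)/(a+b-2)
= (35-1)/(35+18-2)
= 34/51 = 0.6667

0.6667


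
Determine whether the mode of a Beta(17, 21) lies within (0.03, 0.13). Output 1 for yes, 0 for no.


First find the mode: (a-1)/(a+b-2) = 0.4444
Is 0.4444 in (0.03, 0.13)? 0

0


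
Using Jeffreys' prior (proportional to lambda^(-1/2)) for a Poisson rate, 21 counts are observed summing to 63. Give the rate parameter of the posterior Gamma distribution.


Conjugate update: Gamma(prior_shape + S, prior_rate + n).
Prior shape = 0.5, prior rate = 0.
Posterior rate = 0 + n = 21

21.0


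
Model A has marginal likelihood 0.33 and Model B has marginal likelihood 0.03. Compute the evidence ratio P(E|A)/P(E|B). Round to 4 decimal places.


Evidence ratio = P(E|A) / P(E|B)
= 0.33 / 0.03
= 11.0

11.0


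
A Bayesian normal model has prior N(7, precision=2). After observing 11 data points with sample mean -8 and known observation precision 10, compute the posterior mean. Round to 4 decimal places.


Posterior mean = (prior_precision * prior_mean + n * data_precision * data_mean) / (prior_precision + n * data_precision)
Numerator = 2*7 + 11*10*-8 = -866
Denominator = 2 + 11*10 = 112
Posterior mean = -7.7321

-7.7321


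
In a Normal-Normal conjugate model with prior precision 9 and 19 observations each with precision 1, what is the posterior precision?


Posterior precision = prior precision + n * observation precision
= 9 + 19 * 1
= 9 + 19 = 28

28


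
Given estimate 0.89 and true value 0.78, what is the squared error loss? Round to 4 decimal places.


Squared error = (estimate - true)^2
Difference = 0.11
Loss = 0.11^2 = 0.0121

0.0121


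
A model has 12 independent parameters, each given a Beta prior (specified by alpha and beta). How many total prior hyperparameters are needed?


Each Beta prior needs 2 hyperparameters (alpha and beta).
Total = 2 * 12 = 24

24


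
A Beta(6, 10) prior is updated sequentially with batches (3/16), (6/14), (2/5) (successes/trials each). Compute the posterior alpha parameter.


Sequential conjugate updating is equivalent to a single batch update.
Total successes across all batches = 11
alpha_posterior = alpha_prior + total_successes = 6 + 11
= 17

17


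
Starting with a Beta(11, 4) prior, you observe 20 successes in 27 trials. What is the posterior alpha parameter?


For a Beta-Binomial conjugate model:
Posterior alpha = prior alpha + number of successes
= 11 + 20 = 31

31


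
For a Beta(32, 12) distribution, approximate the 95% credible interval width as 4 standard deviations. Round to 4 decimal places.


Variance of Beta(a,b) = ab / ((a+b)^2 * (a+b+1))
= 32*12 / ((44)^2 * 45)
= 0.0044
SD = sqrt(0.0044) = 0.0664
Width = 4 * SD = 0.2656

0.2656


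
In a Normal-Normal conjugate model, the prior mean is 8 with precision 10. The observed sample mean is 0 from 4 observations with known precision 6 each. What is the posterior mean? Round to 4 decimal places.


Posterior precision = tau0 + n*tau = 10 + 4*6 = 34
Posterior mean = (tau0*mu0 + n*tau*xbar) / posterior_precision
= (10*8 + 4*6*0) / 34
= 80 / 34 = 2.3529

2.3529


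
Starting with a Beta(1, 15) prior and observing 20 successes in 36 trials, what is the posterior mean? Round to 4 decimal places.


Posterior parameters: alpha = 1 + 20 = 21
beta = 15 + 16 = 31
Posterior mean = alpha / (alpha + beta) = 21 / 52
= 0.4038

0.4038


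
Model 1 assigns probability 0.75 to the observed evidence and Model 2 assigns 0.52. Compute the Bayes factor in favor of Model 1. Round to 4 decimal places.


BF = P(data|M1) / P(data|M2)
= 0.75 / 0.52 = 1.4423

1.4423


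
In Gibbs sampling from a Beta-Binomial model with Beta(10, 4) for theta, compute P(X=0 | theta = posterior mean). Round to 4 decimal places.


Posterior mean = alpha/(alpha+beta) = 10/14 = 0.7143
P(X=0|theta=mean) = 1 - theta = 0.2857

0.2857


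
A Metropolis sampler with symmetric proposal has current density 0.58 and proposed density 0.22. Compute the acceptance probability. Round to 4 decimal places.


For symmetric proposals, acceptance = min(1, pi(x*)/pi(x))
= min(1, 0.22/0.58)
= min(1, 0.3793) = 0.3793

0.3793


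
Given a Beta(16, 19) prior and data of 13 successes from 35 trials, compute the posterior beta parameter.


Number of failures = 35 - 13 = 22
Posterior beta = 19 + 22 = 41

41


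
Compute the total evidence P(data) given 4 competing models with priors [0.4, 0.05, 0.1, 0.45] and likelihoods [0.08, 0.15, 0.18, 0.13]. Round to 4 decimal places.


Marginal likelihood = sum P(model_i) * P(data|model_i)
Model 1: 0.4 * 0.08 = 0.032
Model 2: 0.05 * 0.15 = 0.0075
Model 3: 0.1 * 0.18 = 0.018
Model 4: 0.45 * 0.13 = 0.0585
Total = 0.116

0.116
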